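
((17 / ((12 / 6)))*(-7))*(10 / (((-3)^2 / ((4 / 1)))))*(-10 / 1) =23800 / 9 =2644.44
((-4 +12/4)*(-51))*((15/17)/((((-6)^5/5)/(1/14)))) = -25/12096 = -0.00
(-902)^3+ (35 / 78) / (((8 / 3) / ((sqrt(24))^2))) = -19080640903 / 26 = -733870803.96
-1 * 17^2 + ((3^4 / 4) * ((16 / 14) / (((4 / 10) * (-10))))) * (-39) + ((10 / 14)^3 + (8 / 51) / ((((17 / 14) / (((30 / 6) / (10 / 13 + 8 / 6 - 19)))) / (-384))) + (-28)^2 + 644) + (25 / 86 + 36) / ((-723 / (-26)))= 5609251357440163 / 4061758761354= 1380.99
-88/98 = -44/49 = -0.90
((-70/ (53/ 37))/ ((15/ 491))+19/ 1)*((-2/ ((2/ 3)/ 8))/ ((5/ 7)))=14073752/ 265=53108.50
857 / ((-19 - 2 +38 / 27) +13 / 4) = -92556 / 1765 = -52.44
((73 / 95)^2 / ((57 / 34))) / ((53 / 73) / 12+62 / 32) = 211625248 / 1200496475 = 0.18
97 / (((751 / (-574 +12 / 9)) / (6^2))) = -1999752 / 751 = -2662.79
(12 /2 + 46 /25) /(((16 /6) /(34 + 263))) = 43659 /50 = 873.18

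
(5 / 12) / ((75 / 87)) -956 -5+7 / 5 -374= -79987 / 60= -1333.12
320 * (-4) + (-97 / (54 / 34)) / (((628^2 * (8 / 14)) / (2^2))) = -13629922583 / 10648368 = -1280.00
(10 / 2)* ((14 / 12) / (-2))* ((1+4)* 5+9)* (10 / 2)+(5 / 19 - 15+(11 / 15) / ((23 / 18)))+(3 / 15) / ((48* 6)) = -320930011 / 629280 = -510.00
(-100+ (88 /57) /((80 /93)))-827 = -925.21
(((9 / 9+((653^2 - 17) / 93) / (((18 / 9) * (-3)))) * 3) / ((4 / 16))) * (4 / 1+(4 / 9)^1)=-34066720 / 837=-40700.98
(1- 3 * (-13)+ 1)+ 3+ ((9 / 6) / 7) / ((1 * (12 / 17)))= 2481 / 56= 44.30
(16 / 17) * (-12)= -11.29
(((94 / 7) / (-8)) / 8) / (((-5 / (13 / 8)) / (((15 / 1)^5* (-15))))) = -1391934375 / 1792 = -776749.09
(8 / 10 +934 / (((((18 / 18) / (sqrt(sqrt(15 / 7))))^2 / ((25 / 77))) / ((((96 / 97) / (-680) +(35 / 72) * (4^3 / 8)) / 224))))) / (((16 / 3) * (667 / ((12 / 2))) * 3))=3 / 6670 +673570445 * sqrt(105) / 1593545686656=0.00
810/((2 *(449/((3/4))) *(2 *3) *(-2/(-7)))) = 2835/7184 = 0.39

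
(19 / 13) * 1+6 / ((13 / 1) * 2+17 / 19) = 11191 / 6643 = 1.68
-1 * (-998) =998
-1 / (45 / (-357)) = 119 / 15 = 7.93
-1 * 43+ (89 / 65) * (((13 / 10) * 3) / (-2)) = -4567 / 100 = -45.67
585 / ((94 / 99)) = 57915 / 94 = 616.12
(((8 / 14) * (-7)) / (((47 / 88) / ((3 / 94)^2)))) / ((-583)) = 72 / 5502619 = 0.00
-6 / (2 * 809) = -3 / 809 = -0.00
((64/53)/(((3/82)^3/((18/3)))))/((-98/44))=-1552652288/23373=-66429.31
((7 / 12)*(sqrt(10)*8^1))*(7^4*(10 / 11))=32211.15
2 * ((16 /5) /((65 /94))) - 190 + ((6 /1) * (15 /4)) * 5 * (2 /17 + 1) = -607853 /11050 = -55.01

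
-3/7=-0.43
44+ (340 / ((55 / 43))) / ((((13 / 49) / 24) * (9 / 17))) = 19504412 / 429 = 45464.83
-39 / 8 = -4.88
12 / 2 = 6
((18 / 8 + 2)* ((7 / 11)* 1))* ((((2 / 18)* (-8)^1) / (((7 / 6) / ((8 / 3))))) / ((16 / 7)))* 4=-952 / 99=-9.62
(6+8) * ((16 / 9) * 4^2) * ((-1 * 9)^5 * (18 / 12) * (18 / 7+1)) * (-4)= 503884800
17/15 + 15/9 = 14/5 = 2.80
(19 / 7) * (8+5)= 247 / 7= 35.29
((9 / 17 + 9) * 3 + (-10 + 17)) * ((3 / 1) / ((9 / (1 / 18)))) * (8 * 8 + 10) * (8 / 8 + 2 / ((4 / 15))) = 22385 / 54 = 414.54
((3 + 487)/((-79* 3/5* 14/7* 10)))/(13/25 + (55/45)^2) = -0.26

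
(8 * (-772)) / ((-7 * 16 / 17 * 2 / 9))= 29529 / 7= 4218.43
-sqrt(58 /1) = -sqrt(58) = -7.62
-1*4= -4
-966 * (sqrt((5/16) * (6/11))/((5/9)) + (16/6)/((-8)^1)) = 322 -4347 * sqrt(330)/110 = -395.88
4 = 4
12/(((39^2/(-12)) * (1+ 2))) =-16/507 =-0.03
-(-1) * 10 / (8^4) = 5 / 2048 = 0.00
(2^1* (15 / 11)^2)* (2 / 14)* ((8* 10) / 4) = 9000 / 847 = 10.63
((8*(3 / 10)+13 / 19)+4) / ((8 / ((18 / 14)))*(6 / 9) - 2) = 18171 / 5510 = 3.30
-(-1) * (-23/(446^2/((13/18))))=-299/3580488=-0.00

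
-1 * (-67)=67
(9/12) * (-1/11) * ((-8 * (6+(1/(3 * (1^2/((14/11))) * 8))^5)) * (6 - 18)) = -240447871399/6122514816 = -39.27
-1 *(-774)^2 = -599076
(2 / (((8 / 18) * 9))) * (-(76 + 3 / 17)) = -1295 / 34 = -38.09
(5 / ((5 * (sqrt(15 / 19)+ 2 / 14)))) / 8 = -133 / 5728+ 49 * sqrt(285) / 5728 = 0.12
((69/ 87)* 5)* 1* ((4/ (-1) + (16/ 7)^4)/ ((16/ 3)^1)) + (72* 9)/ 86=297676989/ 11976188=24.86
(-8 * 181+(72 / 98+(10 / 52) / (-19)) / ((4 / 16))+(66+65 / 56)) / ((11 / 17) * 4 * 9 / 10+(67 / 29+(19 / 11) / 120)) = -2170573521171 / 7331355941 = -296.07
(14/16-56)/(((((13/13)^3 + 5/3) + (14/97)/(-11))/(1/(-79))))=0.26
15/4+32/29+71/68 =5815/986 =5.90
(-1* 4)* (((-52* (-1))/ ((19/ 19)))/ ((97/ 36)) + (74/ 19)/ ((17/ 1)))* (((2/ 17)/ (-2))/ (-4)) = -611834/ 532627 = -1.15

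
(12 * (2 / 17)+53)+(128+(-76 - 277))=-170.59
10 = 10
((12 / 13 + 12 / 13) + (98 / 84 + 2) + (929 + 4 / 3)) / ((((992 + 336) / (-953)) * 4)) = -279229 / 1664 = -167.81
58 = 58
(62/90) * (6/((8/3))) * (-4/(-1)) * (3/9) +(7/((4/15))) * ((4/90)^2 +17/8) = 57.90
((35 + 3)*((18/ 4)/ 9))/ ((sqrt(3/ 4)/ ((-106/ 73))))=-4028*sqrt(3)/ 219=-31.86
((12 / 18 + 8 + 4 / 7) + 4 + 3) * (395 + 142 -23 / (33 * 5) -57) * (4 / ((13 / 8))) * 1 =11220512 / 585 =19180.36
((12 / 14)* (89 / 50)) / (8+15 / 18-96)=-1602 / 91525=-0.02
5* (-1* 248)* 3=-3720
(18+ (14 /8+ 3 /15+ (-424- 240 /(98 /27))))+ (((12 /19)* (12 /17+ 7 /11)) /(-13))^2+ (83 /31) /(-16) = -121936204522607331 /259253650575920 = -470.34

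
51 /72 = 17 /24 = 0.71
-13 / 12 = -1.08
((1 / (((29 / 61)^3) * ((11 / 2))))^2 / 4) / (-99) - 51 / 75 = -122419614917428 / 178134714056475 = -0.69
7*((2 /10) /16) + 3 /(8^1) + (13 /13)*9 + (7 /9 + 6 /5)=11.44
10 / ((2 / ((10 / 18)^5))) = 15625 / 59049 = 0.26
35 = 35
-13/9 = -1.44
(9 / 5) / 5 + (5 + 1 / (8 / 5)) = 1197 / 200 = 5.98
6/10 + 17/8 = 109/40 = 2.72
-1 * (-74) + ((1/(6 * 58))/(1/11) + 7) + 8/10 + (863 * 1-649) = 514747/1740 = 295.83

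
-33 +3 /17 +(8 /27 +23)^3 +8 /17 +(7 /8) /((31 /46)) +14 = 523885438879 /41491764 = 12626.25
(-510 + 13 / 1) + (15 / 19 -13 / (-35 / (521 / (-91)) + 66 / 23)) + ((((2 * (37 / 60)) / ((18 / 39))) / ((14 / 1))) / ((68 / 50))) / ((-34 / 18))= -32949041510327 / 66198353872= -497.73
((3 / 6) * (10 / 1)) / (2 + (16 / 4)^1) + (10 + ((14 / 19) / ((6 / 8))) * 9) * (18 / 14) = 19997 / 798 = 25.06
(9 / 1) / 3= 3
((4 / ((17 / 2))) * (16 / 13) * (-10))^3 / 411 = -0.47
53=53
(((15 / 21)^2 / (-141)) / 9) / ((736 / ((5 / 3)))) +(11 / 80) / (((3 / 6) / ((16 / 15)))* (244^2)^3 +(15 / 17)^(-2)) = -2782100211246452015 / 3055762015097546639338272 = -0.00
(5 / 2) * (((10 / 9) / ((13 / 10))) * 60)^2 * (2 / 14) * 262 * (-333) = -96940000000 / 1183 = -81944209.64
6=6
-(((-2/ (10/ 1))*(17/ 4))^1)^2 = -289/ 400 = -0.72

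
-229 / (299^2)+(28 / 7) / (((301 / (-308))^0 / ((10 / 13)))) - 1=185450 / 89401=2.07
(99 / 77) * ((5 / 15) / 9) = 1 / 21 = 0.05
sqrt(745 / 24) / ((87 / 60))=5*sqrt(4470) / 87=3.84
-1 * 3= -3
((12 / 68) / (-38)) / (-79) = 3 / 51034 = 0.00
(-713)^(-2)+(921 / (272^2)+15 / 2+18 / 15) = 1638427395341 / 188055860480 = 8.71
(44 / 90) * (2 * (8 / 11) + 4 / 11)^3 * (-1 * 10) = -32000 / 1089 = -29.38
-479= -479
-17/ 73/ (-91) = 17/ 6643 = 0.00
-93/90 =-31/30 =-1.03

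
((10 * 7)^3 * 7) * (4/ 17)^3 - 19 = 153570653/ 4913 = 31258.02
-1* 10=-10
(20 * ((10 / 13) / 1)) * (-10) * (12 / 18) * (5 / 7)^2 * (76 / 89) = -7600000 / 170079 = -44.69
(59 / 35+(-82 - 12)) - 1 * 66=-5541 / 35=-158.31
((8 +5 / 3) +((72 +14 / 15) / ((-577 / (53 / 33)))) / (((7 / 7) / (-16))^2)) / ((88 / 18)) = -8.65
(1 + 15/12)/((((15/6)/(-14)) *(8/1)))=-63/40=-1.58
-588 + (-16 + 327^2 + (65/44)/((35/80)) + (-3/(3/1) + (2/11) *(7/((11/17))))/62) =5583729189/52514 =106328.39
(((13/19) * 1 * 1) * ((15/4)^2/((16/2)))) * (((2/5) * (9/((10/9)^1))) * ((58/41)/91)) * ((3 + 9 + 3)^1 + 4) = 21141/18368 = 1.15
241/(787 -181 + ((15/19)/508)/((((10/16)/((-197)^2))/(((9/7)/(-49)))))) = 199465819/499465668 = 0.40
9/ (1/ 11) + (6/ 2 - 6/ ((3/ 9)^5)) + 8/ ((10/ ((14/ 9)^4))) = -44329916/ 32805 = -1351.32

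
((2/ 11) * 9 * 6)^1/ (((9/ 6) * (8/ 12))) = 108/ 11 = 9.82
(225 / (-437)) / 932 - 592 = -241112353 / 407284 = -592.00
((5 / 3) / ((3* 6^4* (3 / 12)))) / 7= 5 / 20412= 0.00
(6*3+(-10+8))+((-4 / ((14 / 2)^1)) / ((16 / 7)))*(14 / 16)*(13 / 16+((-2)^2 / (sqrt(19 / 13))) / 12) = 8101 / 512-7*sqrt(247) / 1824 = 15.76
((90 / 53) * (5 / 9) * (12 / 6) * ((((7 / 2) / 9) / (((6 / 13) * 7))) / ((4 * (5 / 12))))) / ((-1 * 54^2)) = -65 / 1390932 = -0.00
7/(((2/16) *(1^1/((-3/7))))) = -24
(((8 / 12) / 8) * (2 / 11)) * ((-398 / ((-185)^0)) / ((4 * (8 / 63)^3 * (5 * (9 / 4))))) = -1842939 / 28160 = -65.45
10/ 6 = 5/ 3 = 1.67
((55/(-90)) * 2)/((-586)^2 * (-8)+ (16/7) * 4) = 7/15733728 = 0.00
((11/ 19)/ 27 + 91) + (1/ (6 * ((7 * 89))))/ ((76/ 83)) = 232723643/ 2556792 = 91.02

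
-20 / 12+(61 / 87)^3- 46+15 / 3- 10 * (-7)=18226063 / 658503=27.68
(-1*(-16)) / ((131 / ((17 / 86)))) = 0.02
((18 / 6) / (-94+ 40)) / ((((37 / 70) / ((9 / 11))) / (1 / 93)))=-35 / 37851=-0.00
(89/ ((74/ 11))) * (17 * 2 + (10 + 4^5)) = 522786/ 37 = 14129.35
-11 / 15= -0.73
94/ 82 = 1.15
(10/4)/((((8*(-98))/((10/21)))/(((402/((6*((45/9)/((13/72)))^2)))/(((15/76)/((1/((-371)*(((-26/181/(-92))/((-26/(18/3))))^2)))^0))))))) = -215137/320060160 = -0.00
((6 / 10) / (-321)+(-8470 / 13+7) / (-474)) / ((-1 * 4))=-1492201 / 4395560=-0.34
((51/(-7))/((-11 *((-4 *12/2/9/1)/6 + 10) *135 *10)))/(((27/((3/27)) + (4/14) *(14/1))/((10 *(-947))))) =-16099/8178170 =-0.00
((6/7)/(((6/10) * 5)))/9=0.03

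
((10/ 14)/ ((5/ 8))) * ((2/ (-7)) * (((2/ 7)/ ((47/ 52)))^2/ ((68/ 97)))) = -4196608/ 90164753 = -0.05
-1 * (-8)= 8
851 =851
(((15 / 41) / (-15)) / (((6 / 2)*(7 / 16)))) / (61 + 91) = -2 / 16359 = -0.00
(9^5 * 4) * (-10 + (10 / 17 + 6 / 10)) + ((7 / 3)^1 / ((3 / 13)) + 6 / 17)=-1592189231 / 765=-2081293.11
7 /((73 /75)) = 525 /73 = 7.19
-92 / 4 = -23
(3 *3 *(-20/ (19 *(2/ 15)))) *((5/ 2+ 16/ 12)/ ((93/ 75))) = -129375/ 589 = -219.65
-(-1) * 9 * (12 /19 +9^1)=1647 /19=86.68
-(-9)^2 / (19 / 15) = -1215 / 19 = -63.95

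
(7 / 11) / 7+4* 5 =20.09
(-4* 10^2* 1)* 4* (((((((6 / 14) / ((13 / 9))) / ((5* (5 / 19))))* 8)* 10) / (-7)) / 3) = 875520 / 637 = 1374.44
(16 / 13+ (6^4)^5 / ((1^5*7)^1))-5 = 47530059720818345 / 91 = 522308348580421.37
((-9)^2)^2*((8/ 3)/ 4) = 4374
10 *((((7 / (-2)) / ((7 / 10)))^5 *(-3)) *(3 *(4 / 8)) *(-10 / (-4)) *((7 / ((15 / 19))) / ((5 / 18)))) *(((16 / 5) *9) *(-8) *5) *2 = -25855200000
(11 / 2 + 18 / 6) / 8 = 17 / 16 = 1.06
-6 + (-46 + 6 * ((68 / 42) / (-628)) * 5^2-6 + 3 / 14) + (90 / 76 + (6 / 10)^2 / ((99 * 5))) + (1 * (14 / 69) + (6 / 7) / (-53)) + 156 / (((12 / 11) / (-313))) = -4705546968064433 / 104997498375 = -44815.80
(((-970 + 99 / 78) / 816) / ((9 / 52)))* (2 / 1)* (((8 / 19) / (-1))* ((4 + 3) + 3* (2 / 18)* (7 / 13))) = 14104720 / 340119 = 41.47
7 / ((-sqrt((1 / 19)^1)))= -30.51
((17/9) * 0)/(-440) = 0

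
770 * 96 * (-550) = -40656000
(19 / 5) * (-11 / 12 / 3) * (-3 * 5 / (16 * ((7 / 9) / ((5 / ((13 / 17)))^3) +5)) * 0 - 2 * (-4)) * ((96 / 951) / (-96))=418 / 42795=0.01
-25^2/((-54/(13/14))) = 8125/756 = 10.75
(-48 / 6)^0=1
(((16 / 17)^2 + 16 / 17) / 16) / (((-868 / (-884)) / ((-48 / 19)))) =-20592 / 70091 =-0.29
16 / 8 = 2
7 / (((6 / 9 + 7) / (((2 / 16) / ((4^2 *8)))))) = 21 / 23552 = 0.00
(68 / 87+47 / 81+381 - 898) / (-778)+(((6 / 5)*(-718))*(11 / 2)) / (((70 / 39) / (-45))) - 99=3796544639747 / 31981635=118710.15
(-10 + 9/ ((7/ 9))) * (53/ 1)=583/ 7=83.29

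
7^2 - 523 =-474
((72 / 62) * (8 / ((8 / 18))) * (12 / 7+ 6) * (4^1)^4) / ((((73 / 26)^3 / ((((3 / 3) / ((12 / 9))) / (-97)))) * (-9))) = 13120413696 / 8188418833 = 1.60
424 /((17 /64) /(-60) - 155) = -1628160 /595217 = -2.74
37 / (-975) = -37 / 975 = -0.04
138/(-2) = -69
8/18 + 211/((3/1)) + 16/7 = 73.06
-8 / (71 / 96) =-768 / 71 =-10.82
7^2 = 49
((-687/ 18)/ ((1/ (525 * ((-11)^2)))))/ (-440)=88165/ 16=5510.31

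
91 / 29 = 3.14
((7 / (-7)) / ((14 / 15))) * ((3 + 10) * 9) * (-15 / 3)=8775 / 14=626.79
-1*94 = -94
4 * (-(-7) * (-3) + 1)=-80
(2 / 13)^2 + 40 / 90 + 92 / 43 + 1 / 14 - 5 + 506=461189717 / 915642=503.68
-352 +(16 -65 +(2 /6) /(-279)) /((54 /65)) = -9287803 /22599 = -410.98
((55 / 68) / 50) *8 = 11 / 85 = 0.13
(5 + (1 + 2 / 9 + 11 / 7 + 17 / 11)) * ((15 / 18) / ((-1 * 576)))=-4045 / 299376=-0.01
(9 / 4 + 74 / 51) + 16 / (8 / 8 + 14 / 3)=1331 / 204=6.52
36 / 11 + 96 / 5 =1236 / 55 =22.47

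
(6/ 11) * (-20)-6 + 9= -87/ 11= -7.91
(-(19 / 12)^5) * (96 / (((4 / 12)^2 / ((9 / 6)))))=-2476099 / 192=-12896.35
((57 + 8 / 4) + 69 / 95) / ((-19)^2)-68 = -2326386 / 34295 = -67.83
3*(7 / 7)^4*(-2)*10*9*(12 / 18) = -360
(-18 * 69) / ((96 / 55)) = -11385 / 16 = -711.56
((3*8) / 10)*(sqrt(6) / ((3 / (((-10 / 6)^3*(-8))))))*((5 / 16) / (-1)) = -250*sqrt(6) / 27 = -22.68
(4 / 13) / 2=2 / 13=0.15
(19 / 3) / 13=19 / 39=0.49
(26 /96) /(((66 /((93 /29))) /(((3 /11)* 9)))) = 3627 /112288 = 0.03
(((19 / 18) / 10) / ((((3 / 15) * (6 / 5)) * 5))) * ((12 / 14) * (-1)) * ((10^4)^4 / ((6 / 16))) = -380000000000000000 / 189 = -2010582010582010.58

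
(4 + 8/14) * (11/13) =352/91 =3.87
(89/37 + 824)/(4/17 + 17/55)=28589495/18833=1518.05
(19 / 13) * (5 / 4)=95 / 52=1.83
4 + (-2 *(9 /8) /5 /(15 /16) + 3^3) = 763 /25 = 30.52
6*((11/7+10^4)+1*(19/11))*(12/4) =13864572/77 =180059.38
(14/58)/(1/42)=10.14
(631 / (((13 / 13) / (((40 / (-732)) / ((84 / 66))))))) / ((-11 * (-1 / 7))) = -3155 / 183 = -17.24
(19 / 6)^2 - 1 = 325 / 36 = 9.03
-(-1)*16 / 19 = 16 / 19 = 0.84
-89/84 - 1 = -173/84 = -2.06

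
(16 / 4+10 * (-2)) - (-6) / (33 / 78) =-1.82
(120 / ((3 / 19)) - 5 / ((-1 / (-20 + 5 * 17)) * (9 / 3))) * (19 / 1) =49495 / 3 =16498.33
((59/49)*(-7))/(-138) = 59/966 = 0.06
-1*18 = -18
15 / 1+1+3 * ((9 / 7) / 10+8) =2827 / 70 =40.39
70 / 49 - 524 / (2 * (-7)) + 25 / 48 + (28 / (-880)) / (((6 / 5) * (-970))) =35293717 / 896280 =39.38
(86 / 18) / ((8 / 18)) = 43 / 4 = 10.75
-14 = -14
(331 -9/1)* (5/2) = 805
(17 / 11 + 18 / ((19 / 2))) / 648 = 719 / 135432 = 0.01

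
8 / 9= 0.89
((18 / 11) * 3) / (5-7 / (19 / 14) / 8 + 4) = 4104 / 6985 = 0.59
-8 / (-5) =8 / 5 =1.60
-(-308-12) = 320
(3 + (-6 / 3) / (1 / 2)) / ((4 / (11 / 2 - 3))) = -5 / 8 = -0.62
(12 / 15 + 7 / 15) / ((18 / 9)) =19 / 30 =0.63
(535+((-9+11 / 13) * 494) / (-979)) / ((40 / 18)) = 4750137 / 19580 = 242.60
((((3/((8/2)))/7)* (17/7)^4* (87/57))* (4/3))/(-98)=-2422109/31294634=-0.08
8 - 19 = -11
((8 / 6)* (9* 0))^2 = 0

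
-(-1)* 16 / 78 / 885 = 8 / 34515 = 0.00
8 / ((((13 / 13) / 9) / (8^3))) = 36864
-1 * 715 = -715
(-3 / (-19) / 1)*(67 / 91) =201 / 1729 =0.12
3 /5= 0.60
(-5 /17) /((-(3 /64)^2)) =20480 /153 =133.86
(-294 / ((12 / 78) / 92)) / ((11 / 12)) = -2109744 / 11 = -191794.91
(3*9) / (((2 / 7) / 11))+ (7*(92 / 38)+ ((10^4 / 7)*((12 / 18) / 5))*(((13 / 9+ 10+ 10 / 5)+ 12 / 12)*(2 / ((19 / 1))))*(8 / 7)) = 69751835 / 50274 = 1387.43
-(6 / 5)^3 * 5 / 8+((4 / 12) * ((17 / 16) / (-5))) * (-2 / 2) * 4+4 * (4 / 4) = 961 / 300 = 3.20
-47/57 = -0.82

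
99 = 99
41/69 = 0.59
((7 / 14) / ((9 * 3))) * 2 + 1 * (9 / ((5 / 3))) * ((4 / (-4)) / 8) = -0.64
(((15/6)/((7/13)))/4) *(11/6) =715/336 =2.13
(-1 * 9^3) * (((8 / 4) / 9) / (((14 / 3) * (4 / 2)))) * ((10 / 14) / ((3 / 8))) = -1620 / 49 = -33.06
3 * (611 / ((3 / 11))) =6721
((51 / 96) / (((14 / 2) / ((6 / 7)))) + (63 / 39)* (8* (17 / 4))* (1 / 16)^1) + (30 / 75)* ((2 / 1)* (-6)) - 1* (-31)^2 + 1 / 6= -147091289 / 152880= -962.14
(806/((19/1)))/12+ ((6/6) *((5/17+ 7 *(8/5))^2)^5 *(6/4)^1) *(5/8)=135500765154813191554069407678979/3590989135174781250000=37733549184.97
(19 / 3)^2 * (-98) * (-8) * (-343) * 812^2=-64007290455808 / 9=-7111921161756.44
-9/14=-0.64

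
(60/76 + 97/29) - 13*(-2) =16604/551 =30.13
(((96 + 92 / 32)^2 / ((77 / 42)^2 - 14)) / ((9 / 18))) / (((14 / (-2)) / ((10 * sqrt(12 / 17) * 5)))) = 20111175 * sqrt(51) / 13022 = 11029.22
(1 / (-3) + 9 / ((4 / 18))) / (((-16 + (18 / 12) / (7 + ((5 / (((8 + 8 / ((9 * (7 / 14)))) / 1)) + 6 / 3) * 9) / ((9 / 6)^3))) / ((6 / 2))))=-7.58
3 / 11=0.27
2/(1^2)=2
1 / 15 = 0.07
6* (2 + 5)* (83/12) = 581/2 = 290.50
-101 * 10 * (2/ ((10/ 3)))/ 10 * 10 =-606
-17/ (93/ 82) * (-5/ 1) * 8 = 55760/ 93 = 599.57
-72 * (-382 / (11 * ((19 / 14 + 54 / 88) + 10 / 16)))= 513408 / 533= 963.24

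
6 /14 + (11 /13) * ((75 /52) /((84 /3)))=8937 /18928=0.47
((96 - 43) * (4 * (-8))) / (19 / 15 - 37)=3180 / 67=47.46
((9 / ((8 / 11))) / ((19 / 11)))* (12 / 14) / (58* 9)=363 / 30856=0.01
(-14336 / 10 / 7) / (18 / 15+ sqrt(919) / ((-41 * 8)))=-660996096 / 3850049- 1679360 * sqrt(919) / 3850049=-184.91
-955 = -955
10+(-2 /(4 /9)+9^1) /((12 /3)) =89 /8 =11.12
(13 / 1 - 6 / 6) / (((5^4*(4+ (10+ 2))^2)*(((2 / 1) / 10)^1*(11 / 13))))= 39 / 88000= 0.00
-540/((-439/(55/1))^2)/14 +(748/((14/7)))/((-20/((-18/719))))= -665770149/4849823965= -0.14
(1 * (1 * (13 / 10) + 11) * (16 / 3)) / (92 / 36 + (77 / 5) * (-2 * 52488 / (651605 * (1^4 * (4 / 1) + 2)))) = 1923537960 / 62809847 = 30.62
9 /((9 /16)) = 16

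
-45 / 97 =-0.46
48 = 48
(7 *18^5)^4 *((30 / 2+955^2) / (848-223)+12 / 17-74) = 90147770316963702446114700930318336 / 2125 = 42422480149159389386406920000000.00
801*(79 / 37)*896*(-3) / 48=-3543624 / 37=-95773.62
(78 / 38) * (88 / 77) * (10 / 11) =3120 / 1463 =2.13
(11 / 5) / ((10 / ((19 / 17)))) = 209 / 850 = 0.25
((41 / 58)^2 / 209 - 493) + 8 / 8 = -345911711 / 703076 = -492.00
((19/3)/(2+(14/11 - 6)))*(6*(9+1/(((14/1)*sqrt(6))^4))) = -125.40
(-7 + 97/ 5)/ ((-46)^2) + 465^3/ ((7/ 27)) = 14360788788967/ 37030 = 387814982.15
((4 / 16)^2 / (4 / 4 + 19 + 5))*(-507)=-507 / 400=-1.27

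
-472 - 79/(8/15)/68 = -474.18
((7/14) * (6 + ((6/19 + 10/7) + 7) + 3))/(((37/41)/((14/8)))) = 12095/703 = 17.20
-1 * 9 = -9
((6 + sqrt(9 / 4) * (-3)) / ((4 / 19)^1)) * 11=627 / 8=78.38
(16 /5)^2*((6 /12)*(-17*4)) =-8704 /25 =-348.16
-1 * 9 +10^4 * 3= 29991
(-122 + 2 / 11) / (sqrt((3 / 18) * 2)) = -1340 * sqrt(3) / 11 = -211.00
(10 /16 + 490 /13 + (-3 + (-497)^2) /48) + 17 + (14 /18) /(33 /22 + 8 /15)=49498979 /9516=5201.66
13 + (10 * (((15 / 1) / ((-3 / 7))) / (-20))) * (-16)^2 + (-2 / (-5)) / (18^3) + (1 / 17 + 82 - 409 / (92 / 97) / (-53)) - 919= 3664.20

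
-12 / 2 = -6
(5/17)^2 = 25/289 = 0.09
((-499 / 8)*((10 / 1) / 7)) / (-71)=2495 / 1988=1.26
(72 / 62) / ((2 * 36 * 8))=1 / 496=0.00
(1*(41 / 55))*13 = 533 / 55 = 9.69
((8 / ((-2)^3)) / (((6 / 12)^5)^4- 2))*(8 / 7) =8388608 / 14680057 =0.57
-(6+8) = -14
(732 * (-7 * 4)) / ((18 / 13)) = -44408 / 3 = -14802.67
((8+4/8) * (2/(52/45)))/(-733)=-765/38116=-0.02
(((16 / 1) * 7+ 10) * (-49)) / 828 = -2989 / 414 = -7.22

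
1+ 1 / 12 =13 / 12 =1.08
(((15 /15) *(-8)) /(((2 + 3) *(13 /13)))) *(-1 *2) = 3.20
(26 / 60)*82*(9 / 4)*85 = 6795.75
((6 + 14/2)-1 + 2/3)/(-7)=-38/21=-1.81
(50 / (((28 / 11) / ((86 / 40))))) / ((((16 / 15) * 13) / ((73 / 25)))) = 103587 / 11648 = 8.89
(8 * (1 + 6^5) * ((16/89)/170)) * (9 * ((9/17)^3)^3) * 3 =5206410679022784/897117285699805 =5.80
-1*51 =-51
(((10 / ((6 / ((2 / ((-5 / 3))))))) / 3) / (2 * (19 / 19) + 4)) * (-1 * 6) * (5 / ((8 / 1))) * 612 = 255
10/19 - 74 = -1396/19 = -73.47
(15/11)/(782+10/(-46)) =345/197791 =0.00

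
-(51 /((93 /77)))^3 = -2242946629 /29791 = -75289.40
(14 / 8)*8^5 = 57344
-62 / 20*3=-93 / 10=-9.30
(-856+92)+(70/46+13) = -17238/23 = -749.48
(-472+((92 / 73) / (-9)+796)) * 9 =212776 / 73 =2914.74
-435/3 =-145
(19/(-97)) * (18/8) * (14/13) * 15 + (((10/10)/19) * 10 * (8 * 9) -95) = -64.22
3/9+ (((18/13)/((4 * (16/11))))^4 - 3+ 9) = 569307382387/89845137408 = 6.34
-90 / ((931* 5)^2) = -18 / 4333805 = -0.00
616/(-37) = -616/37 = -16.65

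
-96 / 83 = -1.16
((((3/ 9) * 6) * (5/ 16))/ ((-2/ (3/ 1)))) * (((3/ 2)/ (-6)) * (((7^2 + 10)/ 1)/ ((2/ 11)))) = 9735/ 128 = 76.05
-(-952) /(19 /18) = 17136 /19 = 901.89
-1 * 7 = -7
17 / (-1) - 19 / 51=-886 / 51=-17.37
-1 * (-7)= 7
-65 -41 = -106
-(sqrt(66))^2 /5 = -66 /5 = -13.20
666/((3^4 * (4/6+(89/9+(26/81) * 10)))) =666/1115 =0.60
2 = 2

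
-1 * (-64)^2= -4096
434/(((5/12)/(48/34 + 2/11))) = 1551984/935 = 1659.88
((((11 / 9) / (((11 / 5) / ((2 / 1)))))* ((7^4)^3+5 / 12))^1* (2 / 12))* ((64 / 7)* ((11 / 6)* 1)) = 73081996423480 / 1701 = 42964136639.32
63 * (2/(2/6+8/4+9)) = 189/17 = 11.12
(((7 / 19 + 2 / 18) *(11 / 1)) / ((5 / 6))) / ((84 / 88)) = 6.63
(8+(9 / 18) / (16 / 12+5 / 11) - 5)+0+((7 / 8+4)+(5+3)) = 7625 / 472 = 16.15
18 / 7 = 2.57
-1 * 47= -47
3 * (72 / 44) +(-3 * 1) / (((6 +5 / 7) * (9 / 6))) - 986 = -507378 / 517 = -981.39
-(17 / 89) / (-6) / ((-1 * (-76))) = 17 / 40584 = 0.00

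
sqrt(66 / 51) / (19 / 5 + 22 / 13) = 65 *sqrt(374) / 6069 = 0.21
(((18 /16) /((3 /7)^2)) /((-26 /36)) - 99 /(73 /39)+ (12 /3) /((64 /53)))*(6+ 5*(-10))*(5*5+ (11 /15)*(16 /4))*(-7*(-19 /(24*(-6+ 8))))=540395474311 /2733120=197721.09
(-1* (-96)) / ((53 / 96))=9216 / 53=173.89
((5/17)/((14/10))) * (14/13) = 50/221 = 0.23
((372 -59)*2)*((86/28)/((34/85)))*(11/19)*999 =739504755/266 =2780093.06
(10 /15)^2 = 4 /9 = 0.44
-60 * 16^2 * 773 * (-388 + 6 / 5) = 4592584704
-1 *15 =-15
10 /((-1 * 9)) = -10 /9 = -1.11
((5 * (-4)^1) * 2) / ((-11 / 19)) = 760 / 11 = 69.09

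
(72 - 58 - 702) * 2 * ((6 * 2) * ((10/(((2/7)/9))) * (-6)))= 31207680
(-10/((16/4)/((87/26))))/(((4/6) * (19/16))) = -2610/247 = -10.57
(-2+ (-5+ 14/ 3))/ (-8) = 7/ 24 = 0.29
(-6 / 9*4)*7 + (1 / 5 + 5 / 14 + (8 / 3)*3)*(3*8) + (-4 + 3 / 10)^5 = -506.73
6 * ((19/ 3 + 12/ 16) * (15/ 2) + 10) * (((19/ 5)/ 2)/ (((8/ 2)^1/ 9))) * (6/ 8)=155439/ 128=1214.37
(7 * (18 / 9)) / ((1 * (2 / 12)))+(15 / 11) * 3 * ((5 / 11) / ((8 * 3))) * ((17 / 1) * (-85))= -27063 / 968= -27.96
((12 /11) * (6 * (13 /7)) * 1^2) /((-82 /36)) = -5.34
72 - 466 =-394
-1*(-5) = 5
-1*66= -66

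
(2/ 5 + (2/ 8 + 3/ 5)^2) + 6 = 2849/ 400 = 7.12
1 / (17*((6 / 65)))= 65 / 102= 0.64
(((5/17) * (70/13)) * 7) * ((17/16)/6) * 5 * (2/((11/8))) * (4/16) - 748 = -1277443/1716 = -744.43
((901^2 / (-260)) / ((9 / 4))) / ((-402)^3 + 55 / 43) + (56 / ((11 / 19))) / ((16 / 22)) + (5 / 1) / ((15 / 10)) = 136.33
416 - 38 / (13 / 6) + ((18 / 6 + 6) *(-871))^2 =798854153 / 13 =61450319.46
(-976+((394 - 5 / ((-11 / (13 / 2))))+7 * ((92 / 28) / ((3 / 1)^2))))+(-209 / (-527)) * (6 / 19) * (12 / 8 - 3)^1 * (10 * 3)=-60742475 / 104346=-582.13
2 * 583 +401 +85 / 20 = 6285 / 4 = 1571.25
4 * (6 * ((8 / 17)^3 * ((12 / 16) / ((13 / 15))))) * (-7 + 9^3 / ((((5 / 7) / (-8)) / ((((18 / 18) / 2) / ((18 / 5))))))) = -157731840 / 63869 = -2469.61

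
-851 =-851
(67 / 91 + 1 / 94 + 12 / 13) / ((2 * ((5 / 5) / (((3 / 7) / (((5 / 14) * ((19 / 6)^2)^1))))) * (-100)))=-77139 / 77199850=-0.00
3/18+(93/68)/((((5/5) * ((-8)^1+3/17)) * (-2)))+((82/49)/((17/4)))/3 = 146365/379848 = 0.39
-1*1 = -1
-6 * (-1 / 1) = 6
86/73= 1.18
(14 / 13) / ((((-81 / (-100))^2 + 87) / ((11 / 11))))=20000 / 1627899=0.01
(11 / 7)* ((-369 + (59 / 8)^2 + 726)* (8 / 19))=289619 / 1064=272.20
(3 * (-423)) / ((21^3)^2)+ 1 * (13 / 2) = 41294705 / 6353046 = 6.50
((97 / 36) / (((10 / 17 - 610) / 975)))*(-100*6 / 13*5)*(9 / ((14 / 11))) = 102031875 / 14504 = 7034.74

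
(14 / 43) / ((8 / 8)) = 14 / 43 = 0.33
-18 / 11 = -1.64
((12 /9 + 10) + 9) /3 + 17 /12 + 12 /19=6037 /684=8.83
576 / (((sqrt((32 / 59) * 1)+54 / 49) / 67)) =1506187872 / 23803-92659392 * sqrt(118) / 23803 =20991.02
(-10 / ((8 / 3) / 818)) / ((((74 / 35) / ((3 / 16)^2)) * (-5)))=386505 / 37888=10.20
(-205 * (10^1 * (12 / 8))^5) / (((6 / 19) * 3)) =-328640625 / 2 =-164320312.50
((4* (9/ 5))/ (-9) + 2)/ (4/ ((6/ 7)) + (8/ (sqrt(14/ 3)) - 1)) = -1386/ 85 + 216* sqrt(42)/ 85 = 0.16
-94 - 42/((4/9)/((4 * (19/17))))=-8780/17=-516.47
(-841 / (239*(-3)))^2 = 707281 / 514089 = 1.38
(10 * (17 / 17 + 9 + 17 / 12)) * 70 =7991.67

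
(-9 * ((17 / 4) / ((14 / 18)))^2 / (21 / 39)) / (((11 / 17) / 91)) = -605286513 / 8624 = -70186.28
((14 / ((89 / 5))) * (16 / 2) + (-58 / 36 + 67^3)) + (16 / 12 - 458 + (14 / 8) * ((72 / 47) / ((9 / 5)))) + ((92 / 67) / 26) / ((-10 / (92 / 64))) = 787792641264937 / 2623242960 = 300312.50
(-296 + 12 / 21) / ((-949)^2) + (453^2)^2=265474782046893899 / 6304207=42110733681.00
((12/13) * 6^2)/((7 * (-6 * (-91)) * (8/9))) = 0.01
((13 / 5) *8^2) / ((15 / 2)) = 1664 / 75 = 22.19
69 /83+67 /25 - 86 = -171164 /2075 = -82.49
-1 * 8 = -8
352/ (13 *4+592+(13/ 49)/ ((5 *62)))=5346880/ 9782373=0.55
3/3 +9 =10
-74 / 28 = -37 / 14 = -2.64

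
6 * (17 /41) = 102 /41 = 2.49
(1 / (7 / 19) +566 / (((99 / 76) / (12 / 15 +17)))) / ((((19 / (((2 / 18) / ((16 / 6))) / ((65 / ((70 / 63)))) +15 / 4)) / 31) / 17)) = 1957845110497 / 2432430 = 804892.68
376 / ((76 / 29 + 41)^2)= 316216 / 1600225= 0.20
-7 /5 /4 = -7 /20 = -0.35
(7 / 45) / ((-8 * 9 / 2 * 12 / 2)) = -7 / 9720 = -0.00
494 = 494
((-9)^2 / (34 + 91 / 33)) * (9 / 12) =8019 / 4852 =1.65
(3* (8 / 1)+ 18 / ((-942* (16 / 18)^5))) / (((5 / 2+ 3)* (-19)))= -123292677 / 537608192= -0.23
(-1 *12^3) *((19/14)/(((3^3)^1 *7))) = -608/49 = -12.41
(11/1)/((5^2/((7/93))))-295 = -294.97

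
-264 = -264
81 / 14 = 5.79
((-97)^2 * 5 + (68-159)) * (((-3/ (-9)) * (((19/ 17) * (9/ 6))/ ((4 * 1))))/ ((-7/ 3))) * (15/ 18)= -131195/ 56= -2342.77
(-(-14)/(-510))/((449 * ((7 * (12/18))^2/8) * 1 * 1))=-6/267155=-0.00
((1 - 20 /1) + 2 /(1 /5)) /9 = -1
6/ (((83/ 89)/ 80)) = 514.70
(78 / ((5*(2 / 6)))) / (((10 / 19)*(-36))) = -247 / 100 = -2.47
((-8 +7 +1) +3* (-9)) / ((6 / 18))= -81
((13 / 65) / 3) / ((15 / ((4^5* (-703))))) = -719872 / 225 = -3199.43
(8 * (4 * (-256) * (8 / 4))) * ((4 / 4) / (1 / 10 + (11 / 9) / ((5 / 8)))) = -294912 / 37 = -7970.59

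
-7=-7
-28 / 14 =-2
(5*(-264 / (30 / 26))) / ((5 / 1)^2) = -45.76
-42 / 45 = -14 / 15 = -0.93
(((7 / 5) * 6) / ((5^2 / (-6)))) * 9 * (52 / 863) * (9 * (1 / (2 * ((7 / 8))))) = -606528 / 107875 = -5.62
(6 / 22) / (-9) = -1 / 33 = -0.03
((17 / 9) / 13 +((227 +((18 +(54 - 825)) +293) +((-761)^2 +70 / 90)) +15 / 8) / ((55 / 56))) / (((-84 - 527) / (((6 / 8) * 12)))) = -3792892492 / 436865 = -8682.07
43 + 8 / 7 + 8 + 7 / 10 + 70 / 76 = 35753 / 665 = 53.76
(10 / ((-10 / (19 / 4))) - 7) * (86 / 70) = -2021 / 140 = -14.44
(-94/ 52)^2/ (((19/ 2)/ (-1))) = -2209/ 6422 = -0.34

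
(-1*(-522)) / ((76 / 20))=2610 / 19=137.37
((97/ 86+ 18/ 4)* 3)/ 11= 66/ 43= 1.53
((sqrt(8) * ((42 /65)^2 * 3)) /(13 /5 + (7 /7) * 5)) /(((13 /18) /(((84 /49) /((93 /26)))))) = 108864 * sqrt(2) /497705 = 0.31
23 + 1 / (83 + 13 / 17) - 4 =27073 / 1424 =19.01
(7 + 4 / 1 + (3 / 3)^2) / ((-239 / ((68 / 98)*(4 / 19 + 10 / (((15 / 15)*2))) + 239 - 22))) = -2464716 / 222509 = -11.08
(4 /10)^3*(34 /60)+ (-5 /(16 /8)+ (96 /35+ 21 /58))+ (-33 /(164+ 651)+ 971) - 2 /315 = 180838606156 /186125625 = 971.59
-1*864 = -864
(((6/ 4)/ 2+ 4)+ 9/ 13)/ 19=283/ 988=0.29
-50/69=-0.72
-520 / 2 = -260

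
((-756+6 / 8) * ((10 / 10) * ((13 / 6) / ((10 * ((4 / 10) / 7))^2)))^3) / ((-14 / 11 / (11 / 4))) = 4499197916213 / 9437184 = 476752.17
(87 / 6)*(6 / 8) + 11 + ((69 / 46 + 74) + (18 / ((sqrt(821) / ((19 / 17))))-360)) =-2101 / 8 + 342*sqrt(821) / 13957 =-261.92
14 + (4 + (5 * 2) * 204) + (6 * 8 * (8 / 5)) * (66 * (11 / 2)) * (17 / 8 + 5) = 1003458 / 5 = 200691.60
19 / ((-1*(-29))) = 19 / 29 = 0.66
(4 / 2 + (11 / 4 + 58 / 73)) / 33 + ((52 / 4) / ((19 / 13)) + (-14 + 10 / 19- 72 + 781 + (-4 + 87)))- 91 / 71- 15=10026196843 / 12998964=771.31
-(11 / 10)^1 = -11 / 10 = -1.10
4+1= 5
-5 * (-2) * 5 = 50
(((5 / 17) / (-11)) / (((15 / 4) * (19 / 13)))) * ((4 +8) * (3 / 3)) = -0.06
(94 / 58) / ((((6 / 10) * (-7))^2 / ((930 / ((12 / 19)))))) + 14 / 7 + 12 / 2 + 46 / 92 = 1838894 / 12789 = 143.79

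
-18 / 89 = -0.20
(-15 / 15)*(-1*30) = 30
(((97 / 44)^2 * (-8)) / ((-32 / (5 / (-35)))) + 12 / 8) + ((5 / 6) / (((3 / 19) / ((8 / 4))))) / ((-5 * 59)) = 37150541 / 28784448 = 1.29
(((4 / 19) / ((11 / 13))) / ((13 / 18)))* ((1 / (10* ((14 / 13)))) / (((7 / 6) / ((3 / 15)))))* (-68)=-95472 / 256025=-0.37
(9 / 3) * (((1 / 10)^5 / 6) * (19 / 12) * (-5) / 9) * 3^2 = -19 / 480000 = -0.00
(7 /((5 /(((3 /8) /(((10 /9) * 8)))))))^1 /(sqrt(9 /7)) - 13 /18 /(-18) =13 /324 + 63 * sqrt(7) /3200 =0.09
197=197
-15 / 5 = -3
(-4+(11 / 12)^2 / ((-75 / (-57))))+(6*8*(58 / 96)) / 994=-5961997 / 1789200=-3.33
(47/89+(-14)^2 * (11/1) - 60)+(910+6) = 268115/89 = 3012.53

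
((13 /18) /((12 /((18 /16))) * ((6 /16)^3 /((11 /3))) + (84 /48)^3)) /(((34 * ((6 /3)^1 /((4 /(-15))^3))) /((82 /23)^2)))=-492304384 /1060143177375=-0.00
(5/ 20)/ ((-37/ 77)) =-77/ 148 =-0.52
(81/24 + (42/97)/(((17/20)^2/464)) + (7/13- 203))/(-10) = -7.90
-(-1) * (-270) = -270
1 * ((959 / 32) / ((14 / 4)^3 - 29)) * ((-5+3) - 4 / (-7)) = -685 / 222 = -3.09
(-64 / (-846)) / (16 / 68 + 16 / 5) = 680 / 30879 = 0.02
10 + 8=18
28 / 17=1.65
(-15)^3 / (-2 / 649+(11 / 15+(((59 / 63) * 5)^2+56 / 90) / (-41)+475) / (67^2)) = -1600048087320375 / 48723667673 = -32839.24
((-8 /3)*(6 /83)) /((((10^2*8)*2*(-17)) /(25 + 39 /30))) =263 /1411000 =0.00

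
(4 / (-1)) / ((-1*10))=2 / 5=0.40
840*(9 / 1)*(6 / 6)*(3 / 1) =22680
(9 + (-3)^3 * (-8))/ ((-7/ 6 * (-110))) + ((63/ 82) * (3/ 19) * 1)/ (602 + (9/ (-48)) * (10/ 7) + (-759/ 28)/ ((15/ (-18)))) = 18678605265/ 10652560919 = 1.75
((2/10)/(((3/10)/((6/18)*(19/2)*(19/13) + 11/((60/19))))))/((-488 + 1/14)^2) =68894/3033066465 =0.00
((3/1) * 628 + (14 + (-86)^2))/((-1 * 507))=-3098/169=-18.33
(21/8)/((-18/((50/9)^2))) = -4375/972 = -4.50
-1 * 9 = -9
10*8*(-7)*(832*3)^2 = -3488808960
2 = 2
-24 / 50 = -12 / 25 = -0.48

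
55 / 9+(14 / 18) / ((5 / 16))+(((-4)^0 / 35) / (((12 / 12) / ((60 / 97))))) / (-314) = 8.60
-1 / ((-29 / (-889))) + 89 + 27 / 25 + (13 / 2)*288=1400283 / 725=1931.42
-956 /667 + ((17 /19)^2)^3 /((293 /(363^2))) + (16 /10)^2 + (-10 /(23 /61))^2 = 4944453495271529517 /5286678552583825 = 935.27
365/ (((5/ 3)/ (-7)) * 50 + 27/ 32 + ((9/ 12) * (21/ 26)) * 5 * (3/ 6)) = -3188640/ 83399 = -38.23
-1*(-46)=46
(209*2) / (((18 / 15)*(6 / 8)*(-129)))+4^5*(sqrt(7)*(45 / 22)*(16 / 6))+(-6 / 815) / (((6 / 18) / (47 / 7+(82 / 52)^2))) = -8515191211 / 2238744690+61440*sqrt(7) / 11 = 14773.92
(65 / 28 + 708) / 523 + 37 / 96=612793 / 351456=1.74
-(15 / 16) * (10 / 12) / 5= -5 / 32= -0.16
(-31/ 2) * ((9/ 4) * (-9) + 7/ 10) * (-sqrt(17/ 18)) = -12121 * sqrt(34)/ 240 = -294.49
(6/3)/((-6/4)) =-4/3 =-1.33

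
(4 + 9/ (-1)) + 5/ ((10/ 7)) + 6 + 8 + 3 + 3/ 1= 37/ 2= 18.50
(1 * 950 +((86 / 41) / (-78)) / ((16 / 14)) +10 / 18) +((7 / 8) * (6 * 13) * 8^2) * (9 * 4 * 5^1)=30209223857 / 38376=787190.53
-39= -39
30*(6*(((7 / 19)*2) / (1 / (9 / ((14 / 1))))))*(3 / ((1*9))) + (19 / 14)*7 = 1441 / 38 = 37.92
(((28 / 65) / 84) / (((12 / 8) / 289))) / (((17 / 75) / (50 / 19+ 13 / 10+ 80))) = 271099 / 741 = 365.86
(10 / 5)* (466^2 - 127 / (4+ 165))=73398474 / 169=434310.50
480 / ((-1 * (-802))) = 0.60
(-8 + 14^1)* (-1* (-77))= 462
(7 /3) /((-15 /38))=-266 /45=-5.91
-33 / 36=-11 / 12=-0.92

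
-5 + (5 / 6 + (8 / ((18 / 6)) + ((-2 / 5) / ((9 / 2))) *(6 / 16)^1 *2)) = -47 / 30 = -1.57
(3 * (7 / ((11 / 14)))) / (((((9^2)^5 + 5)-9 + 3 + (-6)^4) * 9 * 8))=49 / 460255711872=0.00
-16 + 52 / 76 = -291 / 19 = -15.32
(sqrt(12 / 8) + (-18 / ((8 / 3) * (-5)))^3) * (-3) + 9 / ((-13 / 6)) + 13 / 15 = -14.34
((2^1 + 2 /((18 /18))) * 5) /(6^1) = 3.33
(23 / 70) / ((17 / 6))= 69 / 595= 0.12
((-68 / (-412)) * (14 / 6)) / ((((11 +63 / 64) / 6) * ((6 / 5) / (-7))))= -266560 / 237003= -1.12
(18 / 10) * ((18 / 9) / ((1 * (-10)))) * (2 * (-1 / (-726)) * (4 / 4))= -0.00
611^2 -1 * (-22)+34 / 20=3733447 / 10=373344.70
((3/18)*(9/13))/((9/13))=1/6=0.17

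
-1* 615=-615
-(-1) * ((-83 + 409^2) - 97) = 167101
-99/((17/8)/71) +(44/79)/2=-4441954/1343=-3307.49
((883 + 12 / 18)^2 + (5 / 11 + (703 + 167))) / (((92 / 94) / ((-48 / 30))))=-14549693368 / 11385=-1277970.43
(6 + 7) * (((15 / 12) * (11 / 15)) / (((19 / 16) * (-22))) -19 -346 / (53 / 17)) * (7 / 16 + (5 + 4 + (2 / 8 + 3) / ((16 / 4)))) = -209351207 / 12084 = -17324.66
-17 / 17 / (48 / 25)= -25 / 48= -0.52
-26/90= -13/45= -0.29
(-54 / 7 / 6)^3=-729 / 343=-2.13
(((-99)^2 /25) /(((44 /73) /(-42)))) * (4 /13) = -2731806 /325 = -8405.56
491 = 491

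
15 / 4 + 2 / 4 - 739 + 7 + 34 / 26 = -37775 / 52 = -726.44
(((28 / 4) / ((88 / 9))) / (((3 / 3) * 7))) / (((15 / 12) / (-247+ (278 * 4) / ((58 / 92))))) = 35991 / 290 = 124.11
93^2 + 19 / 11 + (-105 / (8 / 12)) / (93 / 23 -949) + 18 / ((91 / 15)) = 376542195109 / 43511468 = 8653.86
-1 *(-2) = 2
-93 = -93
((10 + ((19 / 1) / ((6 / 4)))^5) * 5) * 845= 334778851550 / 243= 1377690747.12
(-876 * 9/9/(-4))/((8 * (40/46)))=5037/160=31.48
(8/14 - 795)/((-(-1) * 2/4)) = -1588.86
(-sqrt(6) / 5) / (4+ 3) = -sqrt(6) / 35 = -0.07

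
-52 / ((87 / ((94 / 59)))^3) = -43190368 / 135242687637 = -0.00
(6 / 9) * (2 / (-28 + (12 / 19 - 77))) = -76 / 5949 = -0.01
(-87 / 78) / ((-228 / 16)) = 58 / 741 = 0.08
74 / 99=0.75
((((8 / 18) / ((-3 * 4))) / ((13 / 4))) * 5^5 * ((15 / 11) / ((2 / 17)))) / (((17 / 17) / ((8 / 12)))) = -1062500 / 3861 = -275.19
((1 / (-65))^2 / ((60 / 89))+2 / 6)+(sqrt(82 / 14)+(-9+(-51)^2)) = sqrt(287) / 7+657156589 / 253500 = 2594.75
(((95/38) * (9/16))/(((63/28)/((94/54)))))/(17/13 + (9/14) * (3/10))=106925/147474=0.73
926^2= 857476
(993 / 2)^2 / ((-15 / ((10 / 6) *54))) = -2958147 / 2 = -1479073.50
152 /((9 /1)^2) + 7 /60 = 3229 /1620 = 1.99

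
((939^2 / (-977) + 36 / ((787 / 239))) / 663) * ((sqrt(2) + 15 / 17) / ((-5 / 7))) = 4798558233 / 2888753543 + 1599519411 * sqrt(2) / 849633395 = 4.32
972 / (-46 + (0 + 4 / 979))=-158598 / 7505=-21.13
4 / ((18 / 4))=8 / 9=0.89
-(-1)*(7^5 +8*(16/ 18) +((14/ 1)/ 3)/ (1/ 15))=151957/ 9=16884.11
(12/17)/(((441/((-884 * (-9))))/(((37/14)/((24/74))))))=103.77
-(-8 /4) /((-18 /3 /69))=-23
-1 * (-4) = 4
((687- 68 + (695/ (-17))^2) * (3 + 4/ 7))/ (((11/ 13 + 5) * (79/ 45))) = 2420130375/ 3036523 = 797.01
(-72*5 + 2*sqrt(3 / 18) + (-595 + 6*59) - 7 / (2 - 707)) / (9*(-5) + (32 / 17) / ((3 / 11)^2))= 21608598 / 708055 - 51*sqrt(6) / 3013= 30.48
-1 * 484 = -484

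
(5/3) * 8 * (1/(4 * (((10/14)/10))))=140/3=46.67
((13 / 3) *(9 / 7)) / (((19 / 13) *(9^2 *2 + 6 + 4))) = 507 / 22876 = 0.02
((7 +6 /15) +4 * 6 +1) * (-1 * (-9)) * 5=1458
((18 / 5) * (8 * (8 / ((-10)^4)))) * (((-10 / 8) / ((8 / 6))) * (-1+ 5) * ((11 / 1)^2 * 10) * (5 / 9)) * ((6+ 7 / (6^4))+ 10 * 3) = -2091.19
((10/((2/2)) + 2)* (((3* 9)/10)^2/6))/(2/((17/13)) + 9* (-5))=-12393/36950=-0.34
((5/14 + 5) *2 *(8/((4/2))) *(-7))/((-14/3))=450/7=64.29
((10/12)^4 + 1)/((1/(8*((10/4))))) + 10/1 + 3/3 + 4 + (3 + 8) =18029/324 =55.65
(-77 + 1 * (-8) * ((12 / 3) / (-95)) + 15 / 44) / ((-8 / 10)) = 319027 / 3344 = 95.40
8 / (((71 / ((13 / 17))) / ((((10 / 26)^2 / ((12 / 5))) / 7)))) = 250 / 329511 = 0.00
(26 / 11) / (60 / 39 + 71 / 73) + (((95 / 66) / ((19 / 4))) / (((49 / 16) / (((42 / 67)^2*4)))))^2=5609851414294 / 5810434682503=0.97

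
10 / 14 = 5 / 7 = 0.71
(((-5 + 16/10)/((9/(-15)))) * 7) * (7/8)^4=285719/12288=23.25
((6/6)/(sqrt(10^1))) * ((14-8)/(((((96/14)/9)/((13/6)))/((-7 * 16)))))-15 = -1911 * sqrt(10)/10-15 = -619.31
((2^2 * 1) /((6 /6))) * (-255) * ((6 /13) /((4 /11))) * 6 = -100980 /13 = -7767.69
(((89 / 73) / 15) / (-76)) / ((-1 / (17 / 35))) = 0.00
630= 630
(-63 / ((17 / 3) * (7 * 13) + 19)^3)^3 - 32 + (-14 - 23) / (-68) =-37582880993000189460061829112621 / 1194780695429646041738436149248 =-31.46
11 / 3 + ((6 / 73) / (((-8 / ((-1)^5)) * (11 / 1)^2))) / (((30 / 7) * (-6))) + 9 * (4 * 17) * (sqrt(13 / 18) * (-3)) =2591011 / 706640 -306 * sqrt(26) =-1556.63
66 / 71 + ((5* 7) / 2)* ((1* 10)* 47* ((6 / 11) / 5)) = 701496 / 781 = 898.20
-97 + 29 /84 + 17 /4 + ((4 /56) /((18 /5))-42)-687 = -206989 /252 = -821.38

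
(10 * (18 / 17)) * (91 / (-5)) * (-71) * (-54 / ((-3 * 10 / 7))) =14653548 / 85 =172394.68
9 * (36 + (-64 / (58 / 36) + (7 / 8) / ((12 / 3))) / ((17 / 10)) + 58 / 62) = 30143745 / 244528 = 123.27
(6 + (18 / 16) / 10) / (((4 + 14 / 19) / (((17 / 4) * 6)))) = 52649 / 1600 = 32.91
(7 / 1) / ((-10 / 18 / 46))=-2898 / 5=-579.60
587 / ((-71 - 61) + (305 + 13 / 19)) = 11153 / 3300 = 3.38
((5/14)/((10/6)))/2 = 3/28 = 0.11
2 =2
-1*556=-556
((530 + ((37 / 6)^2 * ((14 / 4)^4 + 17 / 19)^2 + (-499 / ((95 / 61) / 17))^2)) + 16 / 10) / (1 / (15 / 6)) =282207888859441 / 3696640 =76341728.94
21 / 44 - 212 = -9307 / 44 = -211.52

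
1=1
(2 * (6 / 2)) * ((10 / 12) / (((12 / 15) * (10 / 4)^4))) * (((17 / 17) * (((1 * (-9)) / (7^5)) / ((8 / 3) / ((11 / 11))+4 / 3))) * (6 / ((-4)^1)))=27 / 840350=0.00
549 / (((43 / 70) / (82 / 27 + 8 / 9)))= 452620 / 129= 3508.68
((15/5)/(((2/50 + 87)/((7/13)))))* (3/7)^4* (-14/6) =-2025/1386112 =-0.00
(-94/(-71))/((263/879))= 82626/18673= 4.42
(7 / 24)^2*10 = 245 / 288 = 0.85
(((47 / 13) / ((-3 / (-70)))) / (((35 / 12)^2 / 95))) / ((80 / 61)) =326838 / 455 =718.33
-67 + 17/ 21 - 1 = -1411/ 21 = -67.19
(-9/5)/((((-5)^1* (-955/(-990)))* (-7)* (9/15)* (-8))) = 297/26740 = 0.01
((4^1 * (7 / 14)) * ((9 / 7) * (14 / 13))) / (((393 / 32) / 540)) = 207360 / 1703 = 121.76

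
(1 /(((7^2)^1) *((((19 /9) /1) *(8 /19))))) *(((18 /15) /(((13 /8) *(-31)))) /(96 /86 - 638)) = 1161 /1351978355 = 0.00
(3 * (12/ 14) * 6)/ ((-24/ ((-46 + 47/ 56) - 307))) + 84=310.39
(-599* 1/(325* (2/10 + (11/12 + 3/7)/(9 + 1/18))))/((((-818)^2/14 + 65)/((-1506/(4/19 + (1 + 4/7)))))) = 638845530316/6841681997215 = 0.09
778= 778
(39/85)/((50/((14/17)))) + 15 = 542148/36125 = 15.01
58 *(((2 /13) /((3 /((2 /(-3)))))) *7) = -1624 /117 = -13.88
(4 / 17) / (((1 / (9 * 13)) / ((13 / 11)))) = 6084 / 187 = 32.53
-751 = -751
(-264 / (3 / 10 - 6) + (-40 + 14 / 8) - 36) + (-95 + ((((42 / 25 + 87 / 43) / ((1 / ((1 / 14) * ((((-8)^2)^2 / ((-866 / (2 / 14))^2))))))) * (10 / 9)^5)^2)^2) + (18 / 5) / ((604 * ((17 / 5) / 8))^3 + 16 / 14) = -511007254630107541573910615941980235492088679671020114333178278615397 / 4156753871253640608555920644818365354267905364243435833843688211204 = -122.93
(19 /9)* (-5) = -95 /9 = -10.56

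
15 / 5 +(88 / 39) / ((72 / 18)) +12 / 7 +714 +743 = 399202 / 273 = 1462.28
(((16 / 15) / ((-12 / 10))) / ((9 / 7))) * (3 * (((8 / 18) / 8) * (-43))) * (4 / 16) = 301 / 243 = 1.24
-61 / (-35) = 1.74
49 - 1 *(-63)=112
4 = 4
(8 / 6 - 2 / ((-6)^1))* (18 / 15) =2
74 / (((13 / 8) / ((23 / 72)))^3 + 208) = 900358 / 4132349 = 0.22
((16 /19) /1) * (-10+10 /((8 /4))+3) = -32 /19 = -1.68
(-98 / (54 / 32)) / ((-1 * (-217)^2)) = 32 / 25947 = 0.00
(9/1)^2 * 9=729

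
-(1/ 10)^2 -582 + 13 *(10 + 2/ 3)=-133003/ 300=-443.34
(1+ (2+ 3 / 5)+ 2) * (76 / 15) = 2128 / 75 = 28.37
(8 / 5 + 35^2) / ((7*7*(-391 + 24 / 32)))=-24532 / 382445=-0.06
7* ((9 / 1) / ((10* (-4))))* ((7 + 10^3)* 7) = -444087 / 40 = -11102.18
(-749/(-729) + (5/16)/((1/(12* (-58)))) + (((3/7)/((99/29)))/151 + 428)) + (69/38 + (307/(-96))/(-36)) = 4399670066513/20613833856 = 213.43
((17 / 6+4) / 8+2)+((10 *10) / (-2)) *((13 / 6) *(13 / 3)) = -67189 / 144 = -466.59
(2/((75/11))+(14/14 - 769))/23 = -57578/1725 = -33.38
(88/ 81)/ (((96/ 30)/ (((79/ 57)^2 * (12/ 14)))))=343255/ 614061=0.56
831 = 831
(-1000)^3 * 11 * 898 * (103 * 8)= -8139472000000000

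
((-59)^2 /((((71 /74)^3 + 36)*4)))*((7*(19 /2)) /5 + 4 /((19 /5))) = 480833074611 /1419867625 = 338.65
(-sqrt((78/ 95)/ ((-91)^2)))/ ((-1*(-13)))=-sqrt(7410)/ 112385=-0.00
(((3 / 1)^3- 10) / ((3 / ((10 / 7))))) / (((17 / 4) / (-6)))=-80 / 7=-11.43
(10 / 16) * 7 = 35 / 8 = 4.38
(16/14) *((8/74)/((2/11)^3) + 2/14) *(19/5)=713716/9065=78.73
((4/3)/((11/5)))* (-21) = -140/11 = -12.73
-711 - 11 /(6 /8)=-2177 /3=-725.67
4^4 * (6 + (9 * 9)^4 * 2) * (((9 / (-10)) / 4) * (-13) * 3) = 967001607936 / 5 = 193400321587.20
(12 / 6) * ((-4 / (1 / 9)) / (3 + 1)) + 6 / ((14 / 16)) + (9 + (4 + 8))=69 / 7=9.86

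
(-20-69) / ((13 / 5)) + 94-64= -55 / 13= -4.23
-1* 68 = -68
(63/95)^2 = 0.44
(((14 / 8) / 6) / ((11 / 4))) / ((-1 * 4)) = -7 / 264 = -0.03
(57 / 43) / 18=19 / 258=0.07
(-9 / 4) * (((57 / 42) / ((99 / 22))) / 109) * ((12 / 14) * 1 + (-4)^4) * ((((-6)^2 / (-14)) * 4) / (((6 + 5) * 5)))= 614916 / 2056285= 0.30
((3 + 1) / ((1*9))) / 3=4 / 27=0.15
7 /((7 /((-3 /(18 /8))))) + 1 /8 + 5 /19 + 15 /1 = 6409 /456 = 14.05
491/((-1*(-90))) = 5.46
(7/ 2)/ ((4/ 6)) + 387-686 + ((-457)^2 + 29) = 208584.25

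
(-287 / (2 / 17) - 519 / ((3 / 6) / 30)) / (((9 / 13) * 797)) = -873067 / 14346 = -60.86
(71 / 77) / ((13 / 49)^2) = 24353 / 1859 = 13.10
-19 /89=-0.21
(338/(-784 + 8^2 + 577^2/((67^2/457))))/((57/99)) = 50070306/2829412987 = 0.02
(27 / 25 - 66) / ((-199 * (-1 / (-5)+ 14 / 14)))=541 / 1990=0.27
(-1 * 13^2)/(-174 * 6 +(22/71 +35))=923/5509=0.17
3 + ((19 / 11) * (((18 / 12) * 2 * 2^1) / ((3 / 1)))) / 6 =118 / 33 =3.58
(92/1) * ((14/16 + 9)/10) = 1817/20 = 90.85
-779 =-779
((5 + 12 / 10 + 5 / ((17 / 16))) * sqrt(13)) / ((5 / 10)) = 1854 * sqrt(13) / 85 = 78.64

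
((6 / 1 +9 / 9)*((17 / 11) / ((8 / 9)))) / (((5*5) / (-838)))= -448749 / 1100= -407.95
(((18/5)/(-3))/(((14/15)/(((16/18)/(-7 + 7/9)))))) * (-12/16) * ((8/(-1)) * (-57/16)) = -1539/392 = -3.93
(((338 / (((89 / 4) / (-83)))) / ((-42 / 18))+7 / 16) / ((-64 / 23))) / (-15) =123986767 / 9569280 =12.96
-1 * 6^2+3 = -33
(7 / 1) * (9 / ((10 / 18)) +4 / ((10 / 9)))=693 / 5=138.60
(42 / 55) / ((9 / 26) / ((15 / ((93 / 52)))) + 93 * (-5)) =-18928 / 11524777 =-0.00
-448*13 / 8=-728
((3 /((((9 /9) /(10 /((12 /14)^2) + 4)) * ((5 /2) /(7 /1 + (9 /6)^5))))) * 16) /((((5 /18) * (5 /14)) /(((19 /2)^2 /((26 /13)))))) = 1122283659 /500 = 2244567.32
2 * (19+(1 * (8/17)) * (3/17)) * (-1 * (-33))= 363990/289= 1259.48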